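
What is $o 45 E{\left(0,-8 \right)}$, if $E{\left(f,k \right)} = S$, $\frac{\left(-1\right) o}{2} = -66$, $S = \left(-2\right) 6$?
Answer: $-71280$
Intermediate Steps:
$S = -12$
$o = 132$ ($o = \left(-2\right) \left(-66\right) = 132$)
$E{\left(f,k \right)} = -12$
$o 45 E{\left(0,-8 \right)} = 132 \cdot 45 \left(-12\right) = 5940 \left(-12\right) = -71280$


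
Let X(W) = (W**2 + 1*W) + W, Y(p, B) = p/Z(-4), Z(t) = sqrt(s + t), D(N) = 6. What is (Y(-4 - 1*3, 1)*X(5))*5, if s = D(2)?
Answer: -1225*sqrt(2)/2 ≈ -866.21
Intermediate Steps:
s = 6
Z(t) = sqrt(6 + t)
Y(p, B) = p*sqrt(2)/2 (Y(p, B) = p/(sqrt(6 - 4)) = p/(sqrt(2)) = p*(sqrt(2)/2) = p*sqrt(2)/2)
X(W) = W**2 + 2*W (X(W) = (W**2 + W) + W = (W + W**2) + W = W**2 + 2*W)
(Y(-4 - 1*3, 1)*X(5))*5 = (((-4 - 1*3)*sqrt(2)/2)*(5*(2 + 5)))*5 = (((-4 - 3)*sqrt(2)/2)*(5*7))*5 = (((1/2)*(-7)*sqrt(2))*35)*5 = (-7*sqrt(2)/2*35)*5 = -245*sqrt(2)/2*5 = -1225*sqrt(2)/2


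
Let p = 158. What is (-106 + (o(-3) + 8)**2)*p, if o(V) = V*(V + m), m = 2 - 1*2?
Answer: 28914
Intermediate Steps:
m = 0 (m = 2 - 2 = 0)
o(V) = V**2 (o(V) = V*(V + 0) = V*V = V**2)
(-106 + (o(-3) + 8)**2)*p = (-106 + ((-3)**2 + 8)**2)*158 = (-106 + (9 + 8)**2)*158 = (-106 + 17**2)*158 = (-106 + 289)*158 = 183*158 = 28914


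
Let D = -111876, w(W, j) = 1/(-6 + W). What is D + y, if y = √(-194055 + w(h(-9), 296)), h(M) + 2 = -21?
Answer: -111876 + 2*I*√40800071/29 ≈ -1.1188e+5 + 440.52*I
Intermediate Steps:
h(M) = -23 (h(M) = -2 - 21 = -23)
y = 2*I*√40800071/29 (y = √(-194055 + 1/(-6 - 23)) = √(-194055 + 1/(-29)) = √(-194055 - 1/29) = √(-5627596/29) = 2*I*√40800071/29 ≈ 440.52*I)
D + y = -111876 + 2*I*√40800071/29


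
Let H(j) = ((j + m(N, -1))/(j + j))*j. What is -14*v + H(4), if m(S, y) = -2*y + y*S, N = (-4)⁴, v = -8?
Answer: -13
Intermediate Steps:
N = 256
m(S, y) = -2*y + S*y
H(j) = -127 + j/2 (H(j) = ((j - (-2 + 256))/(j + j))*j = ((j - 1*254)/((2*j)))*j = ((j - 254)*(1/(2*j)))*j = ((-254 + j)*(1/(2*j)))*j = ((-254 + j)/(2*j))*j = -127 + j/2)
-14*v + H(4) = -14*(-8) + (-127 + (½)*4) = 112 + (-127 + 2) = 112 - 125 = -13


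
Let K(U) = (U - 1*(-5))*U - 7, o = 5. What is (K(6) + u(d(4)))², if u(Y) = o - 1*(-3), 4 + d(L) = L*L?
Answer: 4489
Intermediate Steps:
d(L) = -4 + L² (d(L) = -4 + L*L = -4 + L²)
K(U) = -7 + U*(5 + U) (K(U) = (U + 5)*U - 7 = (5 + U)*U - 7 = U*(5 + U) - 7 = -7 + U*(5 + U))
u(Y) = 8 (u(Y) = 5 - 1*(-3) = 5 + 3 = 8)
(K(6) + u(d(4)))² = ((-7 + 6² + 5*6) + 8)² = ((-7 + 36 + 30) + 8)² = (59 + 8)² = 67² = 4489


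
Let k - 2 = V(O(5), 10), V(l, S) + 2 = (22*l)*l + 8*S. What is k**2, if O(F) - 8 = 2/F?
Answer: 1665292864/625 ≈ 2.6645e+6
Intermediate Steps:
O(F) = 8 + 2/F
V(l, S) = -2 + 8*S + 22*l**2 (V(l, S) = -2 + ((22*l)*l + 8*S) = -2 + (22*l**2 + 8*S) = -2 + (8*S + 22*l**2) = -2 + 8*S + 22*l**2)
k = 40808/25 (k = 2 + (-2 + 8*10 + 22*(8 + 2/5)**2) = 2 + (-2 + 80 + 22*(8 + 2*(1/5))**2) = 2 + (-2 + 80 + 22*(8 + 2/5)**2) = 2 + (-2 + 80 + 22*(42/5)**2) = 2 + (-2 + 80 + 22*(1764/25)) = 2 + (-2 + 80 + 38808/25) = 2 + 40758/25 = 40808/25 ≈ 1632.3)
k**2 = (40808/25)**2 = 1665292864/625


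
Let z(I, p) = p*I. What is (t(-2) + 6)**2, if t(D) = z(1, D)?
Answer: 16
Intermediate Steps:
z(I, p) = I*p
t(D) = D (t(D) = 1*D = D)
(t(-2) + 6)**2 = (-2 + 6)**2 = 4**2 = 16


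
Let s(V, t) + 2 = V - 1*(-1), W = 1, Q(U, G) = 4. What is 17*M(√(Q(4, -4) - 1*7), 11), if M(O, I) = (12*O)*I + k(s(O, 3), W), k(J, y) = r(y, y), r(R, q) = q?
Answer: 17 + 2244*I*√3 ≈ 17.0 + 3886.7*I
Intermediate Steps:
s(V, t) = -1 + V (s(V, t) = -2 + (V - 1*(-1)) = -2 + (V + 1) = -2 + (1 + V) = -1 + V)
k(J, y) = y
M(O, I) = 1 + 12*I*O (M(O, I) = (12*O)*I + 1 = 12*I*O + 1 = 1 + 12*I*O)
17*M(√(Q(4, -4) - 1*7), 11) = 17*(1 + 12*11*√(4 - 1*7)) = 17*(1 + 12*11*√(4 - 7)) = 17*(1 + 12*11*√(-3)) = 17*(1 + 12*11*(I*√3)) = 17*(1 + 132*I*√3) = 17 + 2244*I*√3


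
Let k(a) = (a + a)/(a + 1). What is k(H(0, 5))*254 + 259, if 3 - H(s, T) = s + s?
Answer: 640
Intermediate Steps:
H(s, T) = 3 - 2*s (H(s, T) = 3 - (s + s) = 3 - 2*s)
k(a) = 2*a/(1 + a) (k(a) = (2*a)/(1 + a) = 2*a/(1 + a))
k(H(0, 5))*254 + 259 = (2*(3 - 2*0)/(1 + (3 - 2*0)))*254 + 259 = (2*(3 + 0)/(1 + (3 + 0)))*254 + 259 = (2*3/(1 + 3))*254 + 259 = (2*3/4)*254 + 259 = (2*3*(¼))*254 + 259 = (3/2)*254 + 259 = 381 + 259 = 640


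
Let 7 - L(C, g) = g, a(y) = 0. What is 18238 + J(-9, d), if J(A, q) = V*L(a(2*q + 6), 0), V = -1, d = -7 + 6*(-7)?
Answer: 18231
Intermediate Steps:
d = -49 (d = -7 - 42 = -49)
L(C, g) = 7 - g
J(A, q) = -7 (J(A, q) = -(7 - 1*0) = -(7 + 0) = -1*7 = -7)
18238 + J(-9, d) = 18238 - 7 = 18231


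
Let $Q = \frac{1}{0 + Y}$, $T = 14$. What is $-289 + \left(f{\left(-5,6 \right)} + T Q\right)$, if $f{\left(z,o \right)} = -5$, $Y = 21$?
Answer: $- \frac{880}{3} \approx -293.33$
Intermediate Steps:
$Q = \frac{1}{21}$ ($Q = \frac{1}{0 + 21} = \frac{1}{21} \approx 0.047619$)
$-289 + \left(f{\left(-5,6 \right)} + T Q\right) = -289 + \left(-5 + 14 \cdot \frac{1}{21}\right) = -289 + \left(-5 + \frac{2}{3}\right) = -289 - \frac{13}{3} = - \frac{880}{3}$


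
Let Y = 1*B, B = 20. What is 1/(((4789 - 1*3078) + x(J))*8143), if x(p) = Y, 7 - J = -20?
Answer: 1/14095533 ≈ 7.0944e-8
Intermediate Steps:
J = 27 (J = 7 - 1*(-20) = 7 + 20 = 27)
Y = 20 (Y = 1*20 = 20)
x(p) = 20
1/(((4789 - 1*3078) + x(J))*8143) = 1/(((4789 - 1*3078) + 20)*8143) = (1/8143)/((4789 - 3078) + 20) = (1/8143)/(1711 + 20) = (1/8143)/1731 = (1/1731)*(1/8143) = 1/14095533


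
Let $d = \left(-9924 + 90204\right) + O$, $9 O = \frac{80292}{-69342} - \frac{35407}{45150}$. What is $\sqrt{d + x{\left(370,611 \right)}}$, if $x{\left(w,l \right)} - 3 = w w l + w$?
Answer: $\frac{\sqrt{3418056893204072584842}}{6389370} \approx 9150.2$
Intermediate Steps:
$O = - \frac{20681551}{95840550}$ ($O = \frac{\frac{80292}{-69342} - \frac{35407}{45150}}{9} = \frac{80292 \left(- \frac{1}{69342}\right) - \frac{35407}{45150}}{9} = \frac{- \frac{13382}{11557} - \frac{35407}{45150}}{9} = \frac{1}{9} \left(- \frac{20681551}{10648950}\right) = - \frac{20681551}{95840550} \approx -0.21579$)
$x{\left(w,l \right)} = 3 + w + l w^{2}$ ($x{\left(w,l \right)} = 3 + \left(w w l + w\right) = 3 + \left(w^{2} l + w\right) = 3 + \left(l w^{2} + w\right) = 3 + \left(w + l w^{2}\right) = 3 + w + l w^{2}$)
$d = \frac{7694058672449}{95840550}$ ($d = \left(-9924 + 90204\right) - \frac{20681551}{95840550} = 80280 - \frac{20681551}{95840550} = \frac{7694058672449}{95840550} \approx 80280.0$)
$\sqrt{d + x{\left(370,611 \right)}} = \sqrt{\frac{7694058672449}{95840550} + \left(3 + 370 + 611 \cdot 370^{2}\right)} = \sqrt{\frac{7694058672449}{95840550} + \left(3 + 370 + 611 \cdot 136900\right)} = \sqrt{\frac{7694058672449}{95840550} + \left(3 + 370 + 83645900\right)} = \sqrt{\frac{7694058672449}{95840550} + 83646273} = \sqrt{\frac{8024398868442599}{95840550}} = \frac{\sqrt{3418056893204072584842}}{6389370}$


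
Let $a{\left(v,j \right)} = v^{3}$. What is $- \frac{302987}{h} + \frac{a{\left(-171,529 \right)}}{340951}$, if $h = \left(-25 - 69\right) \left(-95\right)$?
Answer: $- \frac{147955604867}{3044692430} \approx -48.595$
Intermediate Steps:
$h = 8930$ ($h = \left(-94\right) \left(-95\right) = 8930$)
$- \frac{302987}{h} + \frac{a{\left(-171,529 \right)}}{340951} = - \frac{302987}{8930} + \frac{\left(-171\right)^{3}}{340951} = \left(-302987\right) \frac{1}{8930} - \frac{5000211}{340951} = - \frac{302987}{8930} - \frac{5000211}{340951} = - \frac{147955604867}{3044692430}$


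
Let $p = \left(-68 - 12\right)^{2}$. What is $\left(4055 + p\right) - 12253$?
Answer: $-1798$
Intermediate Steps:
$p = 6400$ ($p = \left(-80\right)^{2} = 6400$)
$\left(4055 + p\right) - 12253 = \left(4055 + 6400\right) - 12253 = 10455 - 12253 = -1798$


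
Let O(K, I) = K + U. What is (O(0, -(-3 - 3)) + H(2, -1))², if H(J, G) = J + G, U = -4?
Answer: 9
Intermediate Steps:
O(K, I) = -4 + K (O(K, I) = K - 4 = -4 + K)
H(J, G) = G + J
(O(0, -(-3 - 3)) + H(2, -1))² = ((-4 + 0) + (-1 + 2))² = (-4 + 1)² = (-3)² = 9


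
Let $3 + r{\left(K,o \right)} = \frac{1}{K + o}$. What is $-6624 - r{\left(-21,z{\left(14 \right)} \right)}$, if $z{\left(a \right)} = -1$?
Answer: $- \frac{145661}{22} \approx -6621.0$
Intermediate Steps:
$r{\left(K,o \right)} = -3 + \frac{1}{K + o}$
$-6624 - r{\left(-21,z{\left(14 \right)} \right)} = -6624 - \frac{1 - -63 - -3}{-21 - 1} = -6624 - \frac{1 + 63 + 3}{-22} = -6624 - \left(- \frac{1}{22}\right) 67 = -6624 - - \frac{67}{22} = -6624 + \frac{67}{22} = - \frac{145661}{22}$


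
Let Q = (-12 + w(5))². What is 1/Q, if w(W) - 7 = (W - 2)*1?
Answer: ¼ ≈ 0.25000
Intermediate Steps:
w(W) = 5 + W (w(W) = 7 + (W - 2)*1 = 7 + (-2 + W)*1 = 7 + (-2 + W) = 5 + W)
Q = 4 (Q = (-12 + (5 + 5))² = (-12 + 10)² = (-2)² = 4)
1/Q = 1/4 = ¼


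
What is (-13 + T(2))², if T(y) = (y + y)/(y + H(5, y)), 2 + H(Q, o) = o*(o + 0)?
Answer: 144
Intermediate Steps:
H(Q, o) = -2 + o² (H(Q, o) = -2 + o*(o + 0) = -2 + o*o = -2 + o²)
T(y) = 2*y/(-2 + y + y²) (T(y) = (y + y)/(y + (-2 + y²)) = (2*y)/(-2 + y + y²) = 2*y/(-2 + y + y²))
(-13 + T(2))² = (-13 + 2*2/(-2 + 2 + 2²))² = (-13 + 2*2/(-2 + 2 + 4))² = (-13 + 2*2/4)² = (-13 + 2*2*(¼))² = (-13 + 1)² = (-12)² = 144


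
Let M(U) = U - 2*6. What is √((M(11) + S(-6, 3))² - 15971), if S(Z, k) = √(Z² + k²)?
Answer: I*√(15925 + 6*√5) ≈ 126.25*I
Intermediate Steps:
M(U) = -12 + U (M(U) = U - 12 = -12 + U)
√((M(11) + S(-6, 3))² - 15971) = √(((-12 + 11) + √((-6)² + 3²))² - 15971) = √((-1 + √(36 + 9))² - 15971) = √((-1 + √45)² - 15971) = √((-1 + 3*√5)² - 15971) = √(-15971 + (-1 + 3*√5)²)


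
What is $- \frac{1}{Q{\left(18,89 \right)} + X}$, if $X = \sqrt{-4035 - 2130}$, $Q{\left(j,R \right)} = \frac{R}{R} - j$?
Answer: $\frac{17}{6454} + \frac{3 i \sqrt{685}}{6454} \approx 0.002634 + 0.012166 i$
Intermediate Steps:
$Q{\left(j,R \right)} = 1 - j$
$X = 3 i \sqrt{685}$ ($X = \sqrt{-6165} = 3 i \sqrt{685} \approx 78.518 i$)
$- \frac{1}{Q{\left(18,89 \right)} + X} = - \frac{1}{\left(1 - 18\right) + 3 i \sqrt{685}} = - \frac{1}{-17 + 3 i \sqrt{685}}$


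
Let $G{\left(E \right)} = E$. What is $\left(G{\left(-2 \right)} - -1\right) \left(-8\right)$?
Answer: $8$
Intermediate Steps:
$\left(G{\left(-2 \right)} - -1\right) \left(-8\right) = \left(-2 - -1\right) \left(-8\right) = \left(-2 + \left(-4 + 5\right)\right) \left(-8\right) = \left(-2 + 1\right) \left(-8\right) = \left(-1\right) \left(-8\right) = 8$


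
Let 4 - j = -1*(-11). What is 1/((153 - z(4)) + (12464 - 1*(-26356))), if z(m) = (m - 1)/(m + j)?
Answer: 1/38974 ≈ 2.5658e-5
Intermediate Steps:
j = -7 (j = 4 - (-1)*(-11) = 4 - 1*11 = 4 - 11 = -7)
z(m) = (-1 + m)/(-7 + m) (z(m) = (m - 1)/(m - 7) = (-1 + m)/(-7 + m))
1/((153 - z(4)) + (12464 - 1*(-26356))) = 1/((153 - (-1 + 4)/(-7 + 4)) + (12464 - 1*(-26356))) = 1/((153 - 3/(-3)) + (12464 + 26356)) = 1/((153 - (-1)*3/3) + 38820) = 1/((153 - 1*(-1)) + 38820) = 1/((153 + 1) + 38820) = 1/(154 + 38820) = 1/38974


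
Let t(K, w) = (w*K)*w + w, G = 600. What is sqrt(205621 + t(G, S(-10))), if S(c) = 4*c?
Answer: 3*sqrt(129509) ≈ 1079.6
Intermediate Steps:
t(K, w) = w + K*w**2 (t(K, w) = (K*w)*w + w = K*w**2 + w = w + K*w**2)
sqrt(205621 + t(G, S(-10))) = sqrt(205621 + (4*(-10))*(1 + 600*(4*(-10)))) = sqrt(205621 - 40*(1 + 600*(-40))) = sqrt(205621 - 40*(1 - 24000)) = sqrt(205621 - 40*(-23999)) = sqrt(205621 + 959960) = sqrt(1165581) = 3*sqrt(129509)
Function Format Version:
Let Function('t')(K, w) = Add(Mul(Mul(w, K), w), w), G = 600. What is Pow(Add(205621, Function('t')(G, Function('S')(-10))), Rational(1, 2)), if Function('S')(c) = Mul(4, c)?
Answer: Mul(3, Pow(129509, Rational(1, 2))) ≈ 1079.6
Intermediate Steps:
Function('t')(K, w) = Add(w, Mul(K, Pow(w, 2))) (Function('t')(K, w) = Add(Mul(Mul(K, w), w), w) = Add(Mul(K, Pow(w, 2)), w) = Add(w, Mul(K, Pow(w, 2))))
Pow(Add(205621, Function('t')(G, Function('S')(-10))), Rational(1, 2)) = Pow(Add(205621, Mul(Mul(4, -10), Add(1, Mul(600, Mul(4, -10))))), Rational(1, 2)) = Pow(Add(205621, Mul(-40, Add(1, Mul(600, -40)))), Rational(1, 2)) = Pow(Add(205621, Mul(-40, Add(1, -24000))), Rational(1, 2)) = Pow(Add(205621, Mul(-40, -23999)), Rational(1, 2)) = Pow(Add(205621, 959960), Rational(1, 2)) = Pow(1165581, Rational(1, 2)) = Mul(3, Pow(129509, Rational(1, 2)))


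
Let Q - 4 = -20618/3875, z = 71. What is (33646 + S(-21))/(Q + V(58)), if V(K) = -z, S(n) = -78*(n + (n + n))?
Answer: -149420000/280243 ≈ -533.18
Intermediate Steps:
S(n) = -234*n (S(n) = -78*(n + 2*n) = -234*n)
Q = -5118/3875 (Q = 4 - 20618/3875 = -5118/3875 ≈ -1.3208)
V(K) = -71 (V(K) = -1*71 = -71)
(33646 + S(-21))/(Q + V(58)) = (33646 - 234*(-21))/(-5118/3875 - 71) = (33646 + 4914)/(-280243/3875) = 38560*(-3875/280243) = -149420000/280243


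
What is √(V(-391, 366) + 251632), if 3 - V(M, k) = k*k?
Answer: √117679 ≈ 343.04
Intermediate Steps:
V(M, k) = 3 - k² (V(M, k) = 3 - k*k = 3 - k²)
√(V(-391, 366) + 251632) = √((3 - 1*366²) + 251632) = √((3 - 1*133956) + 251632) = √((3 - 133956) + 251632) = √(-133953 + 251632) = √117679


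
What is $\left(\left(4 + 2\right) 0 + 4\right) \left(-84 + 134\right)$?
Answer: $200$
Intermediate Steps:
$\left(\left(4 + 2\right) 0 + 4\right) \left(-84 + 134\right) = \left(6 \cdot 0 + 4\right) 50 = \left(0 + 4\right) 50 = 4 \cdot 50 = 200$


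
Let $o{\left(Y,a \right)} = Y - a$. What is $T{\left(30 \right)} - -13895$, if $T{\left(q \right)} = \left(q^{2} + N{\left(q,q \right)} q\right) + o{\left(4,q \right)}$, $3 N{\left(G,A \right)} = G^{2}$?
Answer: $23769$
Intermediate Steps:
$N{\left(G,A \right)} = \frac{G^{2}}{3}$
$T{\left(q \right)} = 4 + q^{2} - q + \frac{q^{3}}{3}$ ($T{\left(q \right)} = \left(q^{2} + \frac{q^{2}}{3} q\right) - \left(-4 + q\right) = \left(q^{2} + \frac{q^{3}}{3}\right) - \left(-4 + q\right) = 4 + q^{2} - q + \frac{q^{3}}{3}$)
$T{\left(30 \right)} - -13895 = \left(4 + 30^{2} - 30 + \frac{30^{3}}{3}\right) - -13895 = \left(4 + 900 - 30 + \frac{1}{3} \cdot 27000\right) + 13895 = \left(4 + 900 - 30 + 9000\right) + 13895 = 9874 + 13895 = 23769$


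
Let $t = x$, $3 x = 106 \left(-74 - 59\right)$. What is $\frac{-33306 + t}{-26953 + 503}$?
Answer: $\frac{57008}{39675} \approx 1.4369$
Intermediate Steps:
$x = - \frac{14098}{3}$ ($x = \frac{106 \left(-74 - 59\right)}{3} = \frac{106 \left(-133\right)}{3} = \frac{1}{3} \left(-14098\right) = - \frac{14098}{3} \approx -4699.3$)
$t = - \frac{14098}{3} \approx -4699.3$
$\frac{-33306 + t}{-26953 + 503} = \frac{-33306 - \frac{14098}{3}}{-26953 + 503} = - \frac{114016}{3 \left(-26450\right)} = \left(- \frac{114016}{3}\right) \left(- \frac{1}{26450}\right) = \frac{57008}{39675}$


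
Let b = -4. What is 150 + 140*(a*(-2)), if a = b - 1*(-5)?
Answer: -130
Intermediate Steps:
a = 1 (a = -4 - 1*(-5) = -4 + 5 = 1)
150 + 140*(a*(-2)) = 150 + 140*(1*(-2)) = 150 + 140*(-2) = 150 - 280 = -130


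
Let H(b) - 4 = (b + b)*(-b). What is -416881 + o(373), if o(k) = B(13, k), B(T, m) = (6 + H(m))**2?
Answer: 77421532623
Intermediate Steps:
H(b) = 4 - 2*b**2 (H(b) = 4 + (b + b)*(-b) = 4 + (2*b)*(-b) = 4 - 2*b**2)
B(T, m) = (10 - 2*m**2)**2 (B(T, m) = (6 + (4 - 2*m**2))**2 = (10 - 2*m**2)**2)
o(k) = 4*(-5 + k**2)**2
-416881 + o(373) = -416881 + 4*(-5 + 373**2)**2 = -416881 + 4*(-5 + 139129)**2 = -416881 + 4*139124**2 = -416881 + 4*19355487376 = -416881 + 77421949504 = 77421532623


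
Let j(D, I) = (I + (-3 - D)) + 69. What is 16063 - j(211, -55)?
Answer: 16263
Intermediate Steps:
j(D, I) = 66 + I - D (j(D, I) = (-3 + I - D) + 69 = 66 + I - D)
16063 - j(211, -55) = 16063 - (66 - 55 - 1*211) = 16063 - (66 - 55 - 211) = 16063 - 1*(-200) = 16063 + 200 = 16263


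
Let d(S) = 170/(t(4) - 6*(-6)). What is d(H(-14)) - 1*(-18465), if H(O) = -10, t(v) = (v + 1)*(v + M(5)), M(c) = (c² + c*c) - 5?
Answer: 5188835/281 ≈ 18466.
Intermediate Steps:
M(c) = -5 + 2*c² (M(c) = (c² + c²) - 5 = 2*c² - 5 = -5 + 2*c²)
t(v) = (1 + v)*(45 + v) (t(v) = (v + 1)*(v + (-5 + 2*5²)) = (1 + v)*(v + (-5 + 2*25)) = (1 + v)*(v + (-5 + 50)) = (1 + v)*(v + 45) = (1 + v)*(45 + v))
d(S) = 170/281 (d(S) = 170/((45 + 4² + 46*4) - 6*(-6)) = 170/((45 + 16 + 184) + 36) = 170/(245 + 36) = 170/281)
d(H(-14)) - 1*(-18465) = 170/281 - 1*(-18465) = 170/281 + 18465 = 5188835/281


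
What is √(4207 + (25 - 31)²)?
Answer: √4243 ≈ 65.138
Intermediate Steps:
√(4207 + (25 - 31)²) = √(4207 + (-6)²) = √(4207 + 36) = √4243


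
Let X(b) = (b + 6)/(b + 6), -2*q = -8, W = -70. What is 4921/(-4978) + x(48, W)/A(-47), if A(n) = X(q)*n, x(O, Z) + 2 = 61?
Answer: -27631/12314 ≈ -2.2439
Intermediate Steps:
q = 4 (q = -1/2*(-8) = 4)
x(O, Z) = 59 (x(O, Z) = -2 + 61 = 59)
X(b) = 1 (X(b) = (6 + b)/(6 + b) = 1)
A(n) = n (A(n) = 1*n = n)
4921/(-4978) + x(48, W)/A(-47) = 4921/(-4978) + 59/(-47) = 4921*(-1/4978) + 59*(-1/47) = -259/262 - 59/47 = -27631/12314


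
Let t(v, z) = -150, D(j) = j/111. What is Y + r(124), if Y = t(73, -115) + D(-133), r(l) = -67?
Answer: -24220/111 ≈ -218.20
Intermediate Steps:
D(j) = j/111 (D(j) = j*(1/111) = j/111)
Y = -16783/111 (Y = -150 + (1/111)*(-133) = -150 - 133/111 = -16783/111 ≈ -151.20)
Y + r(124) = -16783/111 - 67 = -24220/111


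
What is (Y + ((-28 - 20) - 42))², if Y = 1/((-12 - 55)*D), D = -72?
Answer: 188494037281/23270976 ≈ 8100.0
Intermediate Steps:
Y = 1/4824 (Y = 1/(-12 - 55*(-72)) = -1/72/(-67) = -1/67*(-1/72) = 1/4824 ≈ 0.00020730)
(Y + ((-28 - 20) - 42))² = (1/4824 + ((-28 - 20) - 42))² = (1/4824 + (-48 - 42))² = (1/4824 - 90)² = (-434159/4824)² = 188494037281/23270976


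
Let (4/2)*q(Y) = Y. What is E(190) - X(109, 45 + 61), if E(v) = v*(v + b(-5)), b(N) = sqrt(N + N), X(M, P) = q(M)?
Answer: 72091/2 + 190*I*sqrt(10) ≈ 36046.0 + 600.83*I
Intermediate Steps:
q(Y) = Y/2
X(M, P) = M/2
b(N) = sqrt(2)*sqrt(N) (b(N) = sqrt(2*N) = sqrt(2)*sqrt(N))
E(v) = v*(v + I*sqrt(10)) (E(v) = v*(v + sqrt(2)*sqrt(-5)) = v*(v + sqrt(2)*(I*sqrt(5))) = v*(v + I*sqrt(10)))
E(190) - X(109, 45 + 61) = 190*(190 + I*sqrt(10)) - 109/2 = (36100 + 190*I*sqrt(10)) - 1*109/2 = (36100 + 190*I*sqrt(10)) - 109/2 = 72091/2 + 190*I*sqrt(10)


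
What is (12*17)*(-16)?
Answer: -3264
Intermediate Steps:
(12*17)*(-16) = 204*(-16) = -3264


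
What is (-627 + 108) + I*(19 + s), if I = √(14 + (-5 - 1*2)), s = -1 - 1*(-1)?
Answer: -519 + 19*√7 ≈ -468.73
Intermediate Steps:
s = 0 (s = -1 + 1 = 0)
I = √7 (I = √(14 + (-5 - 2)) = √(14 - 7) = √7 ≈ 2.6458)
(-627 + 108) + I*(19 + s) = (-627 + 108) + √7*(19 + 0) = -519 + √7*19 = -519 + 19*√7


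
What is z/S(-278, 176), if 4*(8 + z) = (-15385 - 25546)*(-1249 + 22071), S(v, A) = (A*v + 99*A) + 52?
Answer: 142044219/20968 ≈ 6774.3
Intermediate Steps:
S(v, A) = 52 + 99*A + A*v (S(v, A) = (99*A + A*v) + 52 = 52 + 99*A + A*v)
z = -426132657/2 (z = -8 + ((-15385 - 25546)*(-1249 + 22071))/4 = -8 + (-40931*20822)/4 = -8 + (¼)*(-852265282) = -8 - 426132641/2 = -426132657/2 ≈ -2.1307e+8)
z/S(-278, 176) = -426132657/(2*(52 + 99*176 + 176*(-278))) = -426132657/(2*(52 + 17424 - 48928)) = -426132657/2/(-31452) = -426132657/2*(-1/31452) = 142044219/20968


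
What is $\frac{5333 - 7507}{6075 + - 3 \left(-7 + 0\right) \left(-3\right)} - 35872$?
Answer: $- \frac{107832319}{3006} \approx -35872.0$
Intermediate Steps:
$\frac{5333 - 7507}{6075 + - 3 \left(-7 + 0\right) \left(-3\right)} - 35872 = - \frac{2174}{6075 + \left(-3\right) \left(-7\right) \left(-3\right)} - 35872 = - \frac{2174}{6075 + 21 \left(-3\right)} - 35872 = - \frac{2174}{6075 - 63} - 35872 = - \frac{2174}{6012} - 35872 = \left(-2174\right) \frac{1}{6012} - 35872 = - \frac{1087}{3006} - 35872 = - \frac{107832319}{3006}$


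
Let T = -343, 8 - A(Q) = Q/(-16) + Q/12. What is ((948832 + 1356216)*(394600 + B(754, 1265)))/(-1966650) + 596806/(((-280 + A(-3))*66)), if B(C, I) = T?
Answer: -21749156067758348/47062917825 ≈ -4.6213e+5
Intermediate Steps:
A(Q) = 8 - Q/48 (A(Q) = 8 - (Q/(-16) + Q/12) = 8 - (Q*(-1/16) + Q*(1/12)) = 8 - (-Q/16 + Q/12) = 8 - Q/48)
B(C, I) = -343
((948832 + 1356216)*(394600 + B(754, 1265)))/(-1966650) + 596806/(((-280 + A(-3))*66)) = ((948832 + 1356216)*(394600 - 343))/(-1966650) + 596806/(((-280 + (8 - 1/48*(-3)))*66)) = (2305048*394257)*(-1/1966650) + 596806/(((-280 + (8 + 1/16))*66)) = 908781309336*(-1/1966650) + 596806/(((-280 + 129/16)*66)) = -151463551556/327775 + 596806/((-4351/16*66)) = -151463551556/327775 + 596806/(-143583/8) = -151463551556/327775 + 596806*(-8/143583) = -151463551556/327775 - 4774448/143583 = -21749156067758348/47062917825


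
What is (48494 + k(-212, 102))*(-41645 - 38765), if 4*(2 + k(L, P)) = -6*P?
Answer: -3886938990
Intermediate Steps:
k(L, P) = -2 - 3*P/2 (k(L, P) = -2 + (-6*P)/4 = -2 - 3*P/2)
(48494 + k(-212, 102))*(-41645 - 38765) = (48494 + (-2 - 3/2*102))*(-41645 - 38765) = (48494 + (-2 - 153))*(-80410) = (48494 - 155)*(-80410) = 48339*(-80410) = -3886938990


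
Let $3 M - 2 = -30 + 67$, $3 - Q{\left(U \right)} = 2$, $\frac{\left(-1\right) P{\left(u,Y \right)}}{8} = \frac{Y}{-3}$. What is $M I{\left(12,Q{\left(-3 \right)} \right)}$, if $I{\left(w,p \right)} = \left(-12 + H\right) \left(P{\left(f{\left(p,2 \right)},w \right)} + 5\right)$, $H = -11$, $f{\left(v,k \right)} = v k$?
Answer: $-11063$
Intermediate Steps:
$f{\left(v,k \right)} = k v$
$P{\left(u,Y \right)} = \frac{8 Y}{3}$ ($P{\left(u,Y \right)} = - 8 \frac{Y}{-3} = - 8 Y \left(- \frac{1}{3}\right) = - 8 \left(- \frac{Y}{3}\right) = \frac{8 Y}{3}$)
$Q{\left(U \right)} = 1$ ($Q{\left(U \right)} = 3 - 2 = 1$)
$M = 13$ ($M = \frac{2}{3} + \frac{-30 + 67}{3} = \frac{2}{3} + \frac{1}{3} \cdot 37 = \frac{2}{3} + \frac{37}{3} = 13$)
$I{\left(w,p \right)} = -115 - \frac{184 w}{3}$ ($I{\left(w,p \right)} = \left(-12 - 11\right) \left(\frac{8 w}{3} + 5\right) = - 23 \left(5 + \frac{8 w}{3}\right) = -115 - \frac{184 w}{3}$)
$M I{\left(12,Q{\left(-3 \right)} \right)} = 13 \left(-115 - 736\right) = 13 \left(-851\right) = -11063$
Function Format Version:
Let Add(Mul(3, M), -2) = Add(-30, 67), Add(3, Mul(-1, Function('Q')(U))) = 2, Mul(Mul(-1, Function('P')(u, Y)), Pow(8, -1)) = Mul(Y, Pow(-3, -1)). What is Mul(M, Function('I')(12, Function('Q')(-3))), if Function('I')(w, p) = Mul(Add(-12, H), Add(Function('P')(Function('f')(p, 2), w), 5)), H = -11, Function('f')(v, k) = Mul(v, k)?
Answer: -11063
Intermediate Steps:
Function('f')(v, k) = Mul(k, v)
Function('P')(u, Y) = Mul(Rational(8, 3), Y) (Function('P')(u, Y) = Mul(-8, Mul(Y, Pow(-3, -1))) = Mul(-8, Mul(Y, Rational(-1, 3))) = Mul(-8, Mul(Rational(-1, 3), Y)) = Mul(Rational(8, 3), Y))
Function('Q')(U) = 1 (Function('Q')(U) = Add(3, Mul(-1, 2)) = Add(3, -2) = 1)
M = 13 (M = Add(Rational(2, 3), Mul(Rational(1, 3), Add(-30, 67))) = Add(Rational(2, 3), Mul(Rational(1, 3), 37)) = Add(Rational(2, 3), Rational(37, 3)) = 13)
Function('I')(w, p) = Add(-115, Mul(Rational(-184, 3), w)) (Function('I')(w, p) = Mul(Add(-12, -11), Add(Mul(Rational(8, 3), w), 5)) = Mul(-23, Add(5, Mul(Rational(8, 3), w))) = Add(-115, Mul(Rational(-184, 3), w)))
Mul(M, Function('I')(12, Function('Q')(-3))) = Mul(13, Add(-115, Mul(Rational(-184, 3), 12))) = Mul(13, Add(-115, -736)) = Mul(13, -851) = -11063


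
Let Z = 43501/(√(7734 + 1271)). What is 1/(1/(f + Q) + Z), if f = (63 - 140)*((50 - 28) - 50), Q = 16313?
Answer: -166313345/645483646587951956 + 14838363407461*√9005/645483646587951956 ≈ 0.0021814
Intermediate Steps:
Z = 43501*√9005/9005 (Z = 43501/(√9005) = 43501*(√9005/9005) = 43501*√9005/9005 ≈ 458.41)
f = 2156 (f = -77*(22 - 50) = -77*(-28) = 2156)
1/(1/(f + Q) + Z) = 1/(1/(2156 + 16313) + 43501*√9005/9005) = 1/(1/18469 + 43501*√9005/9005)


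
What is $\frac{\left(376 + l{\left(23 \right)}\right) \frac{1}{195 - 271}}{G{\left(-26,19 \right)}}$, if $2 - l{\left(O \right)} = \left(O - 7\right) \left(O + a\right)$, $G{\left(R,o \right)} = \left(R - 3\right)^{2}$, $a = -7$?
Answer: $- \frac{61}{31958} \approx -0.0019088$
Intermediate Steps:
$G{\left(R,o \right)} = \left(-3 + R\right)^{2}$
$l{\left(O \right)} = 2 - \left(-7 + O\right)^{2}$ ($l{\left(O \right)} = 2 - \left(O - 7\right) \left(O - 7\right) = 2 - \left(-7 + O\right) \left(-7 + O\right) = 2 - \left(-7 + O\right)^{2}$)
$\frac{\left(376 + l{\left(23 \right)}\right) \frac{1}{195 - 271}}{G{\left(-26,19 \right)}} = \frac{\left(376 - 254\right) \frac{1}{195 - 271}}{\left(-3 - 26\right)^{2}} = \frac{\left(376 - 254\right) \frac{1}{-76}}{\left(-29\right)^{2}} = \frac{\left(376 - 254\right) \left(- \frac{1}{76}\right)}{841} = \left(376 - 254\right) \left(- \frac{1}{76}\right) \frac{1}{841} = 122 \left(- \frac{1}{76}\right) \frac{1}{841} = \left(- \frac{61}{38}\right) \frac{1}{841} = - \frac{61}{31958}$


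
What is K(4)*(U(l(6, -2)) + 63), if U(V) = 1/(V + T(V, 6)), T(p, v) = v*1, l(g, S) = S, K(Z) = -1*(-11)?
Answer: 2783/4 ≈ 695.75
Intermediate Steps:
K(Z) = 11
T(p, v) = v
U(V) = 1/(6 + V) (U(V) = 1/(V + 6) = 1/(6 + V))
K(4)*(U(l(6, -2)) + 63) = 11*(1/(6 - 2) + 63) = 11*(1/4 + 63) = 11*(253/4) = 2783/4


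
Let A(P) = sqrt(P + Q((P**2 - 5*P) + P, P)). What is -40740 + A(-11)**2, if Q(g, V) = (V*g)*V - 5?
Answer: -20791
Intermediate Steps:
Q(g, V) = -5 + g*V**2 (Q(g, V) = g*V**2 - 5 = -5 + g*V**2)
A(P) = sqrt(-5 + P + P**2*(P**2 - 4*P)) (A(P) = sqrt(P + (-5 + ((P**2 - 5*P) + P)*P**2)) = sqrt(P + (-5 + (P**2 - 4*P)*P**2)) = sqrt(P + (-5 + P**2*(P**2 - 4*P))) = sqrt(-5 + P + P**2*(P**2 - 4*P)))
-40740 + A(-11)**2 = -40740 + (sqrt(-5 - 11 + (-11)**3*(-4 - 11)))**2 = -40740 + (sqrt(-5 - 11 - 1331*(-15)))**2 = -40740 + (sqrt(-5 - 11 + 19965))**2 = -40740 + (sqrt(19949))**2 = -40740 + 19949 = -20791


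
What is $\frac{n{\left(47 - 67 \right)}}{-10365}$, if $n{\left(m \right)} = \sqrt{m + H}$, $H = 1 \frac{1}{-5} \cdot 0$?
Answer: $- \frac{2 i \sqrt{5}}{10365} \approx - 0.00043146 i$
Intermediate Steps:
$H = 0$ ($H = 1 \left(- \frac{1}{5}\right) 0 = \left(- \frac{1}{5}\right) 0 = 0$)
$n{\left(m \right)} = \sqrt{m}$ ($n{\left(m \right)} = \sqrt{m + 0} = \sqrt{m}$)
$\frac{n{\left(47 - 67 \right)}}{-10365} = \frac{\sqrt{47 - 67}}{-10365} = \sqrt{47 - 67} \left(- \frac{1}{10365}\right) = \sqrt{-20} \left(- \frac{1}{10365}\right) = 2 i \sqrt{5} \left(- \frac{1}{10365}\right) = - \frac{2 i \sqrt{5}}{10365}$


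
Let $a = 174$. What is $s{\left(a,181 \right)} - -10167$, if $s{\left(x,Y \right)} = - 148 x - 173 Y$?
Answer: $-46898$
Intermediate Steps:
$s{\left(x,Y \right)} = - 173 Y - 148 x$
$s{\left(a,181 \right)} - -10167 = \left(\left(-173\right) 181 - 25752\right) - -10167 = \left(-31313 - 25752\right) + 10167 = -57065 + 10167 = -46898$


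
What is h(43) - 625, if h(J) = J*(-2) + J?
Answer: -668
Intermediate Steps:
h(J) = -J (h(J) = -2*J + J = -J)
h(43) - 625 = -1*43 - 625 = -43 - 625 = -668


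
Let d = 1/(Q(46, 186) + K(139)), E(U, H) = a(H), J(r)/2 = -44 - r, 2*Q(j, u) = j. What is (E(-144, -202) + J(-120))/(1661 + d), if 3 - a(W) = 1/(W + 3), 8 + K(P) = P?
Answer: 1583428/16967735 ≈ 0.093320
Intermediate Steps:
Q(j, u) = j/2
K(P) = -8 + P
J(r) = -88 - 2*r (J(r) = 2*(-44 - r) = -88 - 2*r)
a(W) = 3 - 1/(3 + W) (a(W) = 3 - 1/(W + 3) = 3 - 1/(3 + W))
E(U, H) = (8 + 3*H)/(3 + H)
d = 1/154 (d = 1/((½)*46 + (-8 + 139)) = 1/(23 + 131) = 1/154 ≈ 0.0064935)
(E(-144, -202) + J(-120))/(1661 + d) = ((8 + 3*(-202))/(3 - 202) + (-88 - 2*(-120)))/(1661 + 1/154) = ((8 - 606)/(-199) + (-88 + 240))/(255795/154) = (-1/199*(-598) + 152)*(154/255795) = (598/199 + 152)*(154/255795) = (30846/199)*(154/255795) = 1583428/16967735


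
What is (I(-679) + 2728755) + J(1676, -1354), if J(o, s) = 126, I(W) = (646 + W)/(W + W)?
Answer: 3705820431/1358 ≈ 2.7289e+6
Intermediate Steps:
I(W) = (646 + W)/(2*W) (I(W) = (646 + W)/((2*W)) = (646 + W)*(1/(2*W)) = (646 + W)/(2*W))
(I(-679) + 2728755) + J(1676, -1354) = ((½)*(646 - 679)/(-679) + 2728755) + 126 = ((½)*(-1/679)*(-33) + 2728755) + 126 = (33/1358 + 2728755) + 126 = 3705649323/1358 + 126 = 3705820431/1358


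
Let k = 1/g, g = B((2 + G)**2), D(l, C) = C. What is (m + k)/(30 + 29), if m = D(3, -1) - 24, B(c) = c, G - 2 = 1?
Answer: -624/1475 ≈ -0.42305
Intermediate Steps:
G = 3 (G = 2 + 1 = 3)
g = 25 (g = (2 + 3)**2 = 5**2 = 25)
k = 1/25 ≈ 0.040000
m = -25 (m = -1 - 24 = -25)
(m + k)/(30 + 29) = (-25 + 1/25)/(30 + 29) = -624/25/59 = (1/59)*(-624/25) = -624/1475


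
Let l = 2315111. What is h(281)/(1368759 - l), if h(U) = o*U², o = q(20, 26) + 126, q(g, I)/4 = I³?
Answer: -2780611615/473176 ≈ -5876.5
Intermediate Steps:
q(g, I) = 4*I³
o = 70430 (o = 4*26³ + 126 = 4*17576 + 126 = 70304 + 126 = 70430)
h(U) = 70430*U²
h(281)/(1368759 - l) = (70430*281²)/(1368759 - 1*2315111) = (70430*78961)/(1368759 - 2315111) = 5561223230/(-946352) = 5561223230*(-1/946352) = -2780611615/473176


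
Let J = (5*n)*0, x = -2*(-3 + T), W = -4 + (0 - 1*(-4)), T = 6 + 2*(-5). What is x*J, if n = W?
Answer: 0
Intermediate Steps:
T = -4 (T = 6 - 10 = -4)
W = 0 (W = -4 + (0 + 4) = -4 + 4 = 0)
n = 0
x = 14 (x = -2*(-3 - 4) = -2*(-7) = 14)
J = 0 (J = (5*0)*0 = 0*0 = 0)
x*J = 14*0 = 0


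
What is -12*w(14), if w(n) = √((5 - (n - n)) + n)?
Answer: -12*√19 ≈ -52.307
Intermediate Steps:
w(n) = √(5 + n) (w(n) = √((5 - 1*0) + n) = √((5 + 0) + n) = √(5 + n))
-12*w(14) = -12*√(5 + 14) = -12*√19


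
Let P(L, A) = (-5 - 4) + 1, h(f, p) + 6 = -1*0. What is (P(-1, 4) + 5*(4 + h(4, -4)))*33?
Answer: -594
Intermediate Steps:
h(f, p) = -6 (h(f, p) = -6 - 1*0 = -6 + 0 = -6)
P(L, A) = -8 (P(L, A) = -9 + 1 = -8)
(P(-1, 4) + 5*(4 + h(4, -4)))*33 = (-8 + 5*(4 - 6))*33 = (-8 + 5*(-2))*33 = (-8 - 10)*33 = -18*33 = -594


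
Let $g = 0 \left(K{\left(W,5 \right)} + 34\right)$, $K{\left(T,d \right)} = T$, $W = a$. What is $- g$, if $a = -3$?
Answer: $0$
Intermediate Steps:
$W = -3$
$g = 0$ ($g = 0 \left(-3 + 34\right) = 0 \cdot 31 = 0$)
$- g = \left(-1\right) 0 = 0$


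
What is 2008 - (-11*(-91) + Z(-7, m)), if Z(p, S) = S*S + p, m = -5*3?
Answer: 789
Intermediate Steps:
m = -15
Z(p, S) = p + S**2 (Z(p, S) = S**2 + p = p + S**2)
2008 - (-11*(-91) + Z(-7, m)) = 2008 - (-11*(-91) + (-7 + (-15)**2)) = 2008 - (1001 + (-7 + 225)) = 2008 - (1001 + 218) = 2008 - 1*1219 = 2008 - 1219 = 789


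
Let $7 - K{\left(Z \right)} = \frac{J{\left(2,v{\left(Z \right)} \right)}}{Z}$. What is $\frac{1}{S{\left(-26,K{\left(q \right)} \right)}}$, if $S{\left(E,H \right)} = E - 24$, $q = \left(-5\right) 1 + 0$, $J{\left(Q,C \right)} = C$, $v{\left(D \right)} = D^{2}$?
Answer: $- \frac{1}{50} \approx -0.02$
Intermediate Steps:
$q = -5$ ($q = -5 + 0 = -5$)
$K{\left(Z \right)} = 7 - Z$ ($K{\left(Z \right)} = 7 - \frac{Z^{2}}{Z} = 7 - Z$)
$S{\left(E,H \right)} = -24 + E$
$\frac{1}{S{\left(-26,K{\left(q \right)} \right)}} = \frac{1}{-24 - 26} = \frac{1}{-50} = - \frac{1}{50}$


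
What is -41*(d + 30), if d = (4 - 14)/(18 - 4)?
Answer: -8405/7 ≈ -1200.7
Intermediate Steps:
d = -5/7 (d = -10/14 = -10*1/14 = -5/7 ≈ -0.71429)
-41*(d + 30) = -41*(-5/7 + 30) = -41*205/7 = -8405/7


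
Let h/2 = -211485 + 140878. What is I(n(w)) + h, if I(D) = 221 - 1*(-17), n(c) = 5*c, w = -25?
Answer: -140976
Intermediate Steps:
h = -141214 (h = 2*(-211485 + 140878) = 2*(-70607) = -141214)
I(D) = 238 (I(D) = 221 + 17 = 238)
I(n(w)) + h = 238 - 141214 = -140976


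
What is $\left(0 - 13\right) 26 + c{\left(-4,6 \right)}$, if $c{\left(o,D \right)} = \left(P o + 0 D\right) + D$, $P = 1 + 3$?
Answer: $-348$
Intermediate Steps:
$P = 4$
$c{\left(o,D \right)} = D + 4 o$ ($c{\left(o,D \right)} = \left(4 o + 0 D\right) + D = \left(4 o + 0\right) + D = 4 o + D = D + 4 o$)
$\left(0 - 13\right) 26 + c{\left(-4,6 \right)} = \left(0 - 13\right) 26 + \left(6 + 4 \left(-4\right)\right) = \left(-13\right) 26 + \left(6 - 16\right) = -338 - 10 = -348$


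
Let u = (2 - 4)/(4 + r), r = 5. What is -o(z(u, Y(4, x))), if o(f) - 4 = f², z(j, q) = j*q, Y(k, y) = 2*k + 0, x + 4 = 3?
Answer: -580/81 ≈ -7.1605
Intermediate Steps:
x = -1 (x = -4 + 3 = -1)
Y(k, y) = 2*k
u = -2/9 (u = (2 - 4)/(4 + 5) = -2/9 ≈ -0.22222)
o(f) = 4 + f²
-o(z(u, Y(4, x))) = -(4 + (-4*4/9)²) = -(4 + (-2/9*8)²) = -(4 + (-16/9)²) = -(4 + 256/81) = -1*580/81 = -580/81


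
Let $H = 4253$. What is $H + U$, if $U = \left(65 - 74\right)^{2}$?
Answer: $4334$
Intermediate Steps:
$U = 81$ ($U = \left(-9\right)^{2} = 81$)
$H + U = 4253 + 81 = 4334$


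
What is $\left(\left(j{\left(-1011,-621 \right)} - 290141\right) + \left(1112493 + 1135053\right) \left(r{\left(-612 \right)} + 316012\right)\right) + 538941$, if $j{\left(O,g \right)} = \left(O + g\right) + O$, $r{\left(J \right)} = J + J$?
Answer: $707500756405$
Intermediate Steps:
$r{\left(J \right)} = 2 J$
$j{\left(O,g \right)} = g + 2 O$
$\left(\left(j{\left(-1011,-621 \right)} - 290141\right) + \left(1112493 + 1135053\right) \left(r{\left(-612 \right)} + 316012\right)\right) + 538941 = \left(\left(\left(-621 + 2 \left(-1011\right)\right) - 290141\right) + \left(1112493 + 1135053\right) \left(2 \left(-612\right) + 316012\right)\right) + 538941 = \left(\left(\left(-621 - 2022\right) - 290141\right) + 2247546 \left(-1224 + 316012\right)\right) + 538941 = \left(\left(-2643 - 290141\right) + 2247546 \cdot 314788\right) + 538941 = \left(-292784 + 707500510248\right) + 538941 = 707500217464 + 538941 = 707500756405$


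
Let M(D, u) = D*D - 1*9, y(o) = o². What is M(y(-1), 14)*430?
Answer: -3440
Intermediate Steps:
M(D, u) = -9 + D² (M(D, u) = D² - 9 = -9 + D²)
M(y(-1), 14)*430 = (-9 + ((-1)²)²)*430 = (-9 + 1²)*430 = (-9 + 1)*430 = -8*430 = -3440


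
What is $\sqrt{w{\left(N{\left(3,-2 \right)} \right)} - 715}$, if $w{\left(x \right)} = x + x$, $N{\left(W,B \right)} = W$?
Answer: $i \sqrt{709} \approx 26.627 i$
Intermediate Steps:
$w{\left(x \right)} = 2 x$
$\sqrt{w{\left(N{\left(3,-2 \right)} \right)} - 715} = \sqrt{2 \cdot 3 - 715} = \sqrt{6 - 715} = \sqrt{-709} = i \sqrt{709}$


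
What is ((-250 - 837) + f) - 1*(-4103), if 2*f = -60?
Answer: 2986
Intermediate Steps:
f = -30 (f = (1/2)*(-60) = -30)
((-250 - 837) + f) - 1*(-4103) = ((-250 - 837) - 30) - 1*(-4103) = (-1087 - 30) + 4103 = -1117 + 4103 = 2986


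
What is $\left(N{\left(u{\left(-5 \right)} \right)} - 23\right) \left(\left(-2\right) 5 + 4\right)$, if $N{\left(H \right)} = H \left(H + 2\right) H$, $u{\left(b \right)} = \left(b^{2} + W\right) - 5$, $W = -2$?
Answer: $-38742$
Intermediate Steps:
$u{\left(b \right)} = -7 + b^{2}$ ($u{\left(b \right)} = \left(b^{2} - 2\right) - 5 = \left(-2 + b^{2}\right) - 5 = -7 + b^{2}$)
$N{\left(H \right)} = H^{2} \left(2 + H\right)$ ($N{\left(H \right)} = H \left(2 + H\right) H = H^{2} \left(2 + H\right)$)
$\left(N{\left(u{\left(-5 \right)} \right)} - 23\right) \left(\left(-2\right) 5 + 4\right) = \left(\left(-7 + \left(-5\right)^{2}\right)^{2} \left(2 - \left(7 - \left(-5\right)^{2}\right)\right) - 23\right) \left(\left(-2\right) 5 + 4\right) = \left(\left(-7 + 25\right)^{2} \left(2 + \left(-7 + 25\right)\right) - 23\right) \left(-10 + 4\right) = \left(18^{2} \left(2 + 18\right) - 23\right) \left(-6\right) = \left(324 \cdot 20 - 23\right) \left(-6\right) = \left(6480 - 23\right) \left(-6\right) = 6457 \left(-6\right) = -38742$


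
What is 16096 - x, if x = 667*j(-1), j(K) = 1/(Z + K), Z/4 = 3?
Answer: 176389/11 ≈ 16035.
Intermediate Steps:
Z = 12 (Z = 4*3 = 12)
j(K) = 1/(12 + K)
x = 667/11 (x = 667/(12 - 1) = 667/11 ≈ 60.636)
16096 - x = 16096 - 1*667/11 = 16096 - 667/11 = 176389/11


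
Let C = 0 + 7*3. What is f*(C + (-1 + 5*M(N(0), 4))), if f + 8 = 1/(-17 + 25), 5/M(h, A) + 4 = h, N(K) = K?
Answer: -3465/32 ≈ -108.28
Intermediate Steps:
M(h, A) = 5/(-4 + h)
f = -63/8 (f = -8 + 1/(-17 + 25) = -8 + 1/8 = -8 + ⅛ = -63/8 ≈ -7.8750)
C = 21 (C = 0 + 21 = 21)
f*(C + (-1 + 5*M(N(0), 4))) = -63*(21 + (-1 + 5*(5/(-4 + 0))))/8 = -63*(21 + (-1 + 5*(5/(-4))))/8 = -63*(21 + (-1 + 5*(5*(-¼))))/8 = -63*(21 + (-1 + 5*(-5/4)))/8 = -63*(21 + (-1 - 25/4))/8 = -63*(21 - 29/4)/8 = -63/8*55/4 = -3465/32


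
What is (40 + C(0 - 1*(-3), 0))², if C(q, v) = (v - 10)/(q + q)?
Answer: 13225/9 ≈ 1469.4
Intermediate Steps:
C(q, v) = (-10 + v)/(2*q) (C(q, v) = (-10 + v)/((2*q)) = (-10 + v)*(1/(2*q)) = (-10 + v)/(2*q))
(40 + C(0 - 1*(-3), 0))² = (40 + (-10 + 0)/(2*(0 - 1*(-3))))² = (40 + (½)*(-10)/(0 + 3))² = (40 + (½)*(-10)/3)² = (40 + (½)*(⅓)*(-10))² = (40 - 5/3)² = (115/3)² = 13225/9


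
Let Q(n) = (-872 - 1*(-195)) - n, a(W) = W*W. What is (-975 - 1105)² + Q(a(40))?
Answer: 4324123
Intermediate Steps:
a(W) = W²
Q(n) = -677 - n (Q(n) = (-872 + 195) - n = -677 - n)
(-975 - 1105)² + Q(a(40)) = (-975 - 1105)² + (-677 - 1*40²) = (-2080)² + (-677 - 1*1600) = 4326400 + (-677 - 1600) = 4326400 - 2277 = 4324123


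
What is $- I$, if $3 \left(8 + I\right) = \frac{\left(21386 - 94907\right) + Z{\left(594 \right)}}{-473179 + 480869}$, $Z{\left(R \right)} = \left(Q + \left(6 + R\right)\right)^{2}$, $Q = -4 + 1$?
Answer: $- \frac{16388}{3845} \approx -4.2622$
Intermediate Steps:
$Q = -3$
$Z{\left(R \right)} = \left(3 + R\right)^{2}$ ($Z{\left(R \right)} = \left(-3 + \left(6 + R\right)\right)^{2} = \left(3 + R\right)^{2}$)
$I = \frac{16388}{3845}$ ($I = -8 + \frac{\left(\left(21386 - 94907\right) + \left(3 + 594\right)^{2}\right) \frac{1}{-473179 + 480869}}{3} = -8 + \frac{\left(\left(21386 - 94907\right) + 597^{2}\right) \frac{1}{7690}}{3} = -8 + \frac{\left(-73521 + 356409\right) \frac{1}{7690}}{3} = -8 + \frac{282888 \cdot \frac{1}{7690}}{3} = -8 + \frac{1}{3} \cdot \frac{141444}{3845} = -8 + \frac{47148}{3845} = \frac{16388}{3845} \approx 4.2622$)
$- I = \left(-1\right) \frac{16388}{3845} = - \frac{16388}{3845}$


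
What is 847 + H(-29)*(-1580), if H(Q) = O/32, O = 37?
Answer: -7839/8 ≈ -979.88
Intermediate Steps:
H(Q) = 37/32
847 + H(-29)*(-1580) = 847 + (37/32)*(-1580) = 847 - 14615/8 = -7839/8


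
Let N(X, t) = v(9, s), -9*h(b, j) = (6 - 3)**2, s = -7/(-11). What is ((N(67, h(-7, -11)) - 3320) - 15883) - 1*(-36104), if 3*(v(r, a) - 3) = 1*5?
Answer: 50717/3 ≈ 16906.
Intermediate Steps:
s = 7/11 (s = -7*(-1/11) = 7/11 ≈ 0.63636)
h(b, j) = -1 (h(b, j) = -(6 - 3)**2/9 = -1/9*3**2 = -1/9*9 = -1)
v(r, a) = 14/3 (v(r, a) = 3 + (1*5)/3 = 3 + (1/3)*5 = 3 + 5/3 = 14/3)
N(X, t) = 14/3
((N(67, h(-7, -11)) - 3320) - 15883) - 1*(-36104) = ((14/3 - 3320) - 15883) - 1*(-36104) = (-9946/3 - 15883) + 36104 = -57595/3 + 36104 = 50717/3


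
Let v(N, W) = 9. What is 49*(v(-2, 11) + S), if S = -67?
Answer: -2842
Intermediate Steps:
49*(v(-2, 11) + S) = 49*(9 - 67) = 49*(-58) = -2842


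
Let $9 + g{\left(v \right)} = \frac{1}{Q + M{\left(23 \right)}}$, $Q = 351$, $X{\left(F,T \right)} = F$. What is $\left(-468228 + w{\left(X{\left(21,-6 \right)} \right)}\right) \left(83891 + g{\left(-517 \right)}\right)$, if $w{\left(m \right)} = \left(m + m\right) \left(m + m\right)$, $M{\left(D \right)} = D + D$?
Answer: $- \frac{15533789965920}{397} \approx -3.9128 \cdot 10^{10}$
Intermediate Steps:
$M{\left(D \right)} = 2 D$
$w{\left(m \right)} = 4 m^{2}$ ($w{\left(m \right)} = 2 m 2 m = 4 m^{2}$)
$g{\left(v \right)} = - \frac{3572}{397}$ ($g{\left(v \right)} = -9 + \frac{1}{351 + 2 \cdot 23} = -9 + \frac{1}{351 + 46} = -9 + \frac{1}{397} = - \frac{3572}{397}$)
$\left(-468228 + w{\left(X{\left(21,-6 \right)} \right)}\right) \left(83891 + g{\left(-517 \right)}\right) = \left(-468228 + 4 \cdot 21^{2}\right) \left(83891 - \frac{3572}{397}\right) = \left(-468228 + 4 \cdot 441\right) \frac{33301155}{397} = \left(-468228 + 1764\right) \frac{33301155}{397} = \left(-466464\right) \frac{33301155}{397} = - \frac{15533789965920}{397}$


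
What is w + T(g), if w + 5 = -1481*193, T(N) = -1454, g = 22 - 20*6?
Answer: -287292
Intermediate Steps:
g = -98 (g = 22 - 120 = -98)
w = -285838 (w = -5 - 1481*193 = -5 - 285833 = -285838)
w + T(g) = -285838 - 1454 = -287292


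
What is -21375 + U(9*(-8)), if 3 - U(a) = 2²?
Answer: -21376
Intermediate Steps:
U(a) = -1 (U(a) = 3 - 1*2² = 3 - 1*4 = 3 - 4 = -1)
-21375 + U(9*(-8)) = -21375 - 1 = -21376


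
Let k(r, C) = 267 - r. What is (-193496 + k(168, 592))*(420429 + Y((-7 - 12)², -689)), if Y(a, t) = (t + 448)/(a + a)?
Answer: -58705562071309/722 ≈ -8.1310e+10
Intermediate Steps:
Y(a, t) = (448 + t)/(2*a) (Y(a, t) = (448 + t)/((2*a)) = (448 + t)*(1/(2*a)) = (448 + t)/(2*a))
(-193496 + k(168, 592))*(420429 + Y((-7 - 12)², -689)) = (-193496 + (267 - 1*168))*(420429 + (448 - 689)/(2*((-7 - 12)²))) = (-193496 + (267 - 168))*(420429 + (½)*(-241)/(-19)²) = (-193496 + 99)*(420429 + (½)*(-241)/361) = -193397*(420429 + (½)*(1/361)*(-241)) = -193397*(420429 - 241/722) = -193397*303549497/722 = -58705562071309/722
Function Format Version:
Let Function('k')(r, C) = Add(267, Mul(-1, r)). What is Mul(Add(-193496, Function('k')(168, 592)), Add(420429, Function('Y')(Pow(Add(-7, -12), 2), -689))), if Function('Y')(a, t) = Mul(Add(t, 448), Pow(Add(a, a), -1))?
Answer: Rational(-58705562071309, 722) ≈ -8.1310e+10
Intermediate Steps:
Function('Y')(a, t) = Mul(Rational(1, 2), Pow(a, -1), Add(448, t)) (Function('Y')(a, t) = Mul(Add(448, t), Pow(Mul(2, a), -1)) = Mul(Add(448, t), Mul(Rational(1, 2), Pow(a, -1))) = Mul(Rational(1, 2), Pow(a, -1), Add(448, t)))
Mul(Add(-193496, Function('k')(168, 592)), Add(420429, Function('Y')(Pow(Add(-7, -12), 2), -689))) = Mul(Add(-193496, Add(267, Mul(-1, 168))), Add(420429, Mul(Rational(1, 2), Pow(Pow(Add(-7, -12), 2), -1), Add(448, -689)))) = Mul(Add(-193496, Add(267, -168)), Add(420429, Mul(Rational(1, 2), Pow(Pow(-19, 2), -1), -241))) = Mul(Add(-193496, 99), Add(420429, Mul(Rational(1, 2), Pow(361, -1), -241))) = Mul(-193397, Add(420429, Mul(Rational(1, 2), Rational(1, 361), -241))) = Mul(-193397, Add(420429, Rational(-241, 722))) = Mul(-193397, Rational(303549497, 722)) = Rational(-58705562071309, 722)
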